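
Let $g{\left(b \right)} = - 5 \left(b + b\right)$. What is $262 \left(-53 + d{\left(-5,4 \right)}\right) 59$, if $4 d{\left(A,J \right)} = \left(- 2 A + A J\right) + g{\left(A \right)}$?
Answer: $-664694$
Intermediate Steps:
$g{\left(b \right)} = - 10 b$ ($g{\left(b \right)} = - 5 \cdot 2 b = - 10 b$)
$d{\left(A,J \right)} = - 3 A + \frac{A J}{4}$ ($d{\left(A,J \right)} = \frac{\left(- 2 A + A J\right) - 10 A}{4} = \frac{- 12 A + A J}{4} = - 3 A + \frac{A J}{4}$)
$262 \left(-53 + d{\left(-5,4 \right)}\right) 59 = 262 \left(-53 + \frac{1}{4} \left(-5\right) \left(-12 + 4\right)\right) 59 = 262 \left(-53 + \frac{1}{4} \left(-5\right) \left(-8\right)\right) 59 = 262 \left(-53 + 10\right) 59 = 262 \left(\left(-43\right) 59\right) = 262 \left(-2537\right) = -664694$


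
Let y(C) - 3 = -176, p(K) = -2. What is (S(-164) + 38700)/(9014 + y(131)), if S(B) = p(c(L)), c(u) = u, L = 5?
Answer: 38698/8841 ≈ 4.3771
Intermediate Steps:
y(C) = -173 (y(C) = 3 - 176 = -173)
S(B) = -2
(S(-164) + 38700)/(9014 + y(131)) = (-2 + 38700)/(9014 - 173) = 38698/8841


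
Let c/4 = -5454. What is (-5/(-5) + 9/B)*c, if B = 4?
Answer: -70902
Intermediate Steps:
c = -21816 (c = 4*(-5454) = -21816)
(-5/(-5) + 9/B)*c = (-5/(-5) + 9/4)*(-21816) = (-5*(-1/5) + 9*(1/4))*(-21816) = (1 + 9/4)*(-21816) = (13/4)*(-21816) = -70902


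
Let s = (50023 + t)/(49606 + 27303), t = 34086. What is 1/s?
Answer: 76909/84109 ≈ 0.91440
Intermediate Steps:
s = 84109/76909 (s = (50023 + 34086)/(49606 + 27303) = 84109/76909 ≈ 1.0936)
1/s = 1/(84109/76909) = 76909/84109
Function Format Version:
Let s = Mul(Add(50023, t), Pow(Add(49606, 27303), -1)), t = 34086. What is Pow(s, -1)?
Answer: Rational(76909, 84109) ≈ 0.91440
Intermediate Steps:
s = Rational(84109, 76909) (s = Mul(Add(50023, 34086), Pow(Add(49606, 27303), -1)) = Mul(84109, Pow(76909, -1)) = Mul(84109, Rational(1, 76909)) = Rational(84109, 76909) ≈ 1.0936)
Pow(s, -1) = Pow(Rational(84109, 76909), -1) = Rational(76909, 84109)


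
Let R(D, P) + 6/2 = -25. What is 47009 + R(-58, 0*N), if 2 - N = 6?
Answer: 46981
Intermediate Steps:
N = -4 (N = 2 - 1*6 = 2 - 6 = -4)
R(D, P) = -28 (R(D, P) = -3 - 25 = -28)
47009 + R(-58, 0*N) = 47009 - 28 = 46981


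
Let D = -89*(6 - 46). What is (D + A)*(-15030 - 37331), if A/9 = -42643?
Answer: 19909065947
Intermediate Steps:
A = -383787 (A = 9*(-42643) = -383787)
D = 3560 (D = -89*(-40) = 3560)
(D + A)*(-15030 - 37331) = (3560 - 383787)*(-15030 - 37331) = -380227*(-52361) = 19909065947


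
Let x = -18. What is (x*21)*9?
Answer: -3402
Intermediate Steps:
(x*21)*9 = -18*21*9 = -378*9 = -3402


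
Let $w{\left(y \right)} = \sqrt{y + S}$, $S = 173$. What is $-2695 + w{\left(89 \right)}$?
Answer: $-2695 + \sqrt{262} \approx -2678.8$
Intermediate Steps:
$w{\left(y \right)} = \sqrt{173 + y}$ ($w{\left(y \right)} = \sqrt{y + 173} = \sqrt{173 + y}$)
$-2695 + w{\left(89 \right)} = -2695 + \sqrt{173 + 89} = -2695 + \sqrt{262}$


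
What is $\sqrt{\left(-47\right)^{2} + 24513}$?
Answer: $\sqrt{26722} \approx 163.47$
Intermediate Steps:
$\sqrt{\left(-47\right)^{2} + 24513} = \sqrt{2209 + 24513} = \sqrt{26722}$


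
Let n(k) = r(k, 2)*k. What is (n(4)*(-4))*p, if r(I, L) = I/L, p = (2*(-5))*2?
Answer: 640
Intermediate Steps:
p = -20 (p = -10*2 = -20)
n(k) = k²/2 (n(k) = (k/2)*k = k²/2)
(n(4)*(-4))*p = (((½)*4²)*(-4))*(-20) = (((½)*16)*(-4))*(-20) = (8*(-4))*(-20) = -32*(-20) = 640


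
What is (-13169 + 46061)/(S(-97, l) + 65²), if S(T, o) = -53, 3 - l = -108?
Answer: 8223/1043 ≈ 7.8840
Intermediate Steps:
l = 111 (l = 3 - 1*(-108) = 3 + 108 = 111)
(-13169 + 46061)/(S(-97, l) + 65²) = (-13169 + 46061)/(-53 + 65²) = 32892/(-53 + 4225) = 32892/4172 = 32892*(1/4172) = 8223/1043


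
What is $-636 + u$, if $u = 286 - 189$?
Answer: $-539$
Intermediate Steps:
$u = 97$
$-636 + u = -636 + 97 = -539$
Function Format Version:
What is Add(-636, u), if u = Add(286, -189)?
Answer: -539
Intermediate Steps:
u = 97
Add(-636, u) = Add(-636, 97) = -539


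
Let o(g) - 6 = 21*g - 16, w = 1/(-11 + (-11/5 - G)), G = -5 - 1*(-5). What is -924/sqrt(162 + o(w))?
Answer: -308*sqrt(72798)/1103 ≈ -75.342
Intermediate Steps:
G = 0 (G = -5 + 5 = 0)
w = -5/66 (w = 1/(-11 + (-11/5 - 1*0)) = 1/(-11 + (-11*1/5 + 0)) = 1/(-11 + (-11/5 + 0)) = 1/(-11 - 11/5) = 1/(-66/5) = -5/66 ≈ -0.075758)
o(g) = -10 + 21*g (o(g) = 6 + (21*g - 16) = 6 + (-16 + 21*g) = -10 + 21*g)
-924/sqrt(162 + o(w)) = -924/sqrt(162 + (-10 + 21*(-5/66))) = -924/sqrt(162 + (-10 - 35/22)) = -924/sqrt(162 - 255/22) = -924*sqrt(72798)/3309 = -308*sqrt(72798)/1103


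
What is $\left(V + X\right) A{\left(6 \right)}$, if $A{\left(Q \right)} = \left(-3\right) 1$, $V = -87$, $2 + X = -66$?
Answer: $465$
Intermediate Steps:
$X = -68$ ($X = -2 - 66 = -68$)
$A{\left(Q \right)} = -3$
$\left(V + X\right) A{\left(6 \right)} = \left(-87 - 68\right) \left(-3\right) = \left(-155\right) \left(-3\right) = 465$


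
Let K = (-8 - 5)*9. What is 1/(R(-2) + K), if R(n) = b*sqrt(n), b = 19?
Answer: -117/14411 - 19*I*sqrt(2)/14411 ≈ -0.0081188 - 0.0018646*I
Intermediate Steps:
R(n) = 19*sqrt(n)
K = -117 (K = -13*9 = -117)
1/(R(-2) + K) = 1/(19*sqrt(-2) - 117) = 1/(19*(I*sqrt(2)) - 117) = 1/(19*I*sqrt(2) - 117) = 1/(-117 + 19*I*sqrt(2))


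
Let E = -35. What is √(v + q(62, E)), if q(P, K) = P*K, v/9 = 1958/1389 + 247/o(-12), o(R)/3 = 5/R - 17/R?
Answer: I*√303613639/463 ≈ 37.634*I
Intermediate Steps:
o(R) = -36/R (o(R) = 3*(5/R - 17/R) = 3*(-12/R) = -36/R)
v = 348957/463 (v = 9*(1958/1389 + 247/((-36/(-12)))) = 9*(1958*(1/1389) + 247/((-36*(-1/12)))) = 9*(1958/1389 + 247/3) = 9*(38773/463) = 348957/463 ≈ 753.69)
q(P, K) = K*P
√(v + q(62, E)) = √(348957/463 - 35*62) = √(348957/463 - 2170) = √(-655753/463) = I*√303613639/463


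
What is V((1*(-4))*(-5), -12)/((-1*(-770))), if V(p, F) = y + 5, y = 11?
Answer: 8/385 ≈ 0.020779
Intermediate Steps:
V(p, F) = 16 (V(p, F) = 11 + 5 = 16)
V((1*(-4))*(-5), -12)/((-1*(-770))) = 16/((-1*(-770))) = 16/770 = 16*(1/770) = 8/385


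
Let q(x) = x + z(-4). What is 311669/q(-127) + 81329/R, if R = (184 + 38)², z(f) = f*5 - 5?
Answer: -3836983247/1872792 ≈ -2048.8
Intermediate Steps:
z(f) = -5 + 5*f (z(f) = 5*f - 5 = -5 + 5*f)
R = 49284 (R = 222² = 49284)
q(x) = -25 + x (q(x) = x + (-5 + 5*(-4)) = x + (-5 - 20) = x - 25 = -25 + x)
311669/q(-127) + 81329/R = 311669/(-25 - 127) + 81329/49284 = 311669/(-152) + 81329*(1/49284) = 311669*(-1/152) + 81329/49284 = -311669/152 + 81329/49284 = -3836983247/1872792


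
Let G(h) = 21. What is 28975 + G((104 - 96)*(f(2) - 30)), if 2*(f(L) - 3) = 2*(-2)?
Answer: 28996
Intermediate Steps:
f(L) = 1 (f(L) = 3 + (2*(-2))/2 = 3 + (½)*(-4) = 3 - 2 = 1)
28975 + G((104 - 96)*(f(2) - 30)) = 28975 + 21 = 28996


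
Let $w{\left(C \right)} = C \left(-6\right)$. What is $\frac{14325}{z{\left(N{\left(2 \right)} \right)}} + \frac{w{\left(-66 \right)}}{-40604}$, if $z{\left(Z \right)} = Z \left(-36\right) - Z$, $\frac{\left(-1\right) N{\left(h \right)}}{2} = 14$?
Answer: $\frac{145310511}{10516436} \approx 13.817$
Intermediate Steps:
$N{\left(h \right)} = -28$ ($N{\left(h \right)} = \left(-2\right) 14 = -28$)
$w{\left(C \right)} = - 6 C$
$z{\left(Z \right)} = - 37 Z$ ($z{\left(Z \right)} = - 36 Z - Z = - 37 Z$)
$\frac{14325}{z{\left(N{\left(2 \right)} \right)}} + \frac{w{\left(-66 \right)}}{-40604} = \frac{14325}{\left(-37\right) \left(-28\right)} + \frac{\left(-6\right) \left(-66\right)}{-40604} = \frac{14325}{1036} + 396 \left(- \frac{1}{40604}\right) = 14325 \cdot \frac{1}{1036} - \frac{99}{10151} = \frac{14325}{1036} - \frac{99}{10151} = \frac{145310511}{10516436}$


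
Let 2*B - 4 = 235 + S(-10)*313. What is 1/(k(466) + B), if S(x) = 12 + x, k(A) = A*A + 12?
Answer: 2/435201 ≈ 4.5956e-6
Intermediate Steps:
k(A) = 12 + A² (k(A) = A² + 12 = 12 + A²)
B = 865/2 (B = 2 + (235 + (12 - 10)*313)/2 = 2 + (235 + 2*313)/2 = 2 + (235 + 626)/2 = 2 + (½)*861 = 2 + 861/2 = 865/2 ≈ 432.50)
1/(k(466) + B) = 1/((12 + 466²) + 865/2) = 1/((12 + 217156) + 865/2) = 1/(217168 + 865/2) = 1/(435201/2) = 2/435201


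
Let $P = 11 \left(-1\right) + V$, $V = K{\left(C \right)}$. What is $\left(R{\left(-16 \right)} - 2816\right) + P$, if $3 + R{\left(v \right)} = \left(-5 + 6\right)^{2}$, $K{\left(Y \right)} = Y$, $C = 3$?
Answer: $-2826$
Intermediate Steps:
$V = 3$
$R{\left(v \right)} = -2$ ($R{\left(v \right)} = -3 + \left(-5 + 6\right)^{2} = -3 + 1^{2} = -3 + 1 = -2$)
$P = -8$ ($P = 11 \left(-1\right) + 3 = -11 + 3 = -8$)
$\left(R{\left(-16 \right)} - 2816\right) + P = \left(-2 - 2816\right) - 8 = -2818 - 8 = -2826$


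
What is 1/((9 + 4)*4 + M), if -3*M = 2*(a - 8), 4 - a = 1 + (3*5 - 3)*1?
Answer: 3/190 ≈ 0.015789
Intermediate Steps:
a = -9 (a = 4 - (1 + (3*5 - 3)*1) = 4 - (1 + (15 - 3)*1) = 4 - (1 + 12*1) = 4 - (1 + 12) = 4 - 1*13 = 4 - 13 = -9)
M = 34/3 (M = -2*(-9 - 8)/3 = -2*(-17)/3 = -⅓*(-34) = 34/3 ≈ 11.333)
1/((9 + 4)*4 + M) = 1/((9 + 4)*4 + 34/3) = 1/(13*4 + 34/3) = 1/(52 + 34/3) = 1/(190/3) = 3/190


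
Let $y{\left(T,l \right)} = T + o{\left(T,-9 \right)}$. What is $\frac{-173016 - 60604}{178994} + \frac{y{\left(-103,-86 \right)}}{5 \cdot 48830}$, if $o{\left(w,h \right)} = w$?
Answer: $- \frac{14268798941}{10925346275} \approx -1.306$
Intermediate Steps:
$y{\left(T,l \right)} = 2 T$ ($y{\left(T,l \right)} = T + T = 2 T$)
$\frac{-173016 - 60604}{178994} + \frac{y{\left(-103,-86 \right)}}{5 \cdot 48830} = \frac{-173016 - 60604}{178994} + \frac{2 \left(-103\right)}{5 \cdot 48830} = \left(-173016 - 60604\right) \frac{1}{178994} - \frac{206}{244150} = \left(-233620\right) \frac{1}{178994} - \frac{103}{122075} = - \frac{116810}{89497} - \frac{103}{122075} = - \frac{14268798941}{10925346275}$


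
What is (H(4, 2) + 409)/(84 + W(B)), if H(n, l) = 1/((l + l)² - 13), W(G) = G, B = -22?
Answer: 614/93 ≈ 6.6021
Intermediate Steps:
H(n, l) = 1/(-13 + 4*l²) (H(n, l) = 1/((2*l)² - 13) = 1/(4*l² - 13) = 1/(-13 + 4*l²))
(H(4, 2) + 409)/(84 + W(B)) = (1/(-13 + 4*2²) + 409)/(84 - 22) = (1/(-13 + 4*4) + 409)/62 = (1/(-13 + 16) + 409)*(1/62) = (1/3 + 409)*(1/62) = (⅓ + 409)*(1/62) = (1228/3)*(1/62) = 614/93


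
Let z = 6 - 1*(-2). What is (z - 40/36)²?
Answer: 3844/81 ≈ 47.457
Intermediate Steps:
z = 8 (z = 6 + 2 = 8)
(z - 40/36)² = (8 - 40/36)² = (8 - 40*1/36)² = (8 - 10/9)² = (62/9)² = 3844/81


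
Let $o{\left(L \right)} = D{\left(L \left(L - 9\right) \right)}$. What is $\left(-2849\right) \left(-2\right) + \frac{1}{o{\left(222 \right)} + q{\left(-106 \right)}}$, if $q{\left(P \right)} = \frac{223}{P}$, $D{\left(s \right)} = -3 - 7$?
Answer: $\frac{7310428}{1283} \approx 5697.9$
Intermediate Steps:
$D{\left(s \right)} = -10$
$o{\left(L \right)} = -10$
$\left(-2849\right) \left(-2\right) + \frac{1}{o{\left(222 \right)} + q{\left(-106 \right)}} = \left(-2849\right) \left(-2\right) + \frac{1}{-10 + \frac{223}{-106}} = 5698 + \frac{1}{-10 + 223 \left(- \frac{1}{106}\right)} = 5698 + \frac{1}{-10 - \frac{223}{106}} = 5698 + \frac{1}{- \frac{1283}{106}} = 5698 - \frac{106}{1283} = \frac{7310428}{1283}$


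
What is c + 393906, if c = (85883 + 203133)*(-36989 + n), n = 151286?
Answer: 33034055658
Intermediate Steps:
c = 33033661752 (c = (85883 + 203133)*(-36989 + 151286) = 289016*114297 = 33033661752)
c + 393906 = 33033661752 + 393906 = 33034055658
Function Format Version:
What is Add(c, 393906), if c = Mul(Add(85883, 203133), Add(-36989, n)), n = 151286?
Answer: 33034055658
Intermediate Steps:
c = 33033661752 (c = Mul(Add(85883, 203133), Add(-36989, 151286)) = Mul(289016, 114297) = 33033661752)
Add(c, 393906) = Add(33033661752, 393906) = 33034055658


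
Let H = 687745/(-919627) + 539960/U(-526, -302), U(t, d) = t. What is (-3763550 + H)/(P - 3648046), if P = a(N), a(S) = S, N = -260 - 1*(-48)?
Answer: 910507819282945/882374615218458 ≈ 1.0319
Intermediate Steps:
N = -212 (N = -260 + 48 = -212)
P = -212
H = -248461774395/241861901 (H = 687745/(-919627) + 539960/(-526) = 687745*(-1/919627) + 539960*(-1/526) = -687745/919627 - 269980/263 = -248461774395/241861901 ≈ -1027.3)
(-3763550 + H)/(P - 3648046) = (-3763550 - 248461774395/241861901)/(-212 - 3648046) = -910507819282945/241861901/(-3648258) = -910507819282945/241861901*(-1/3648258) = 910507819282945/882374615218458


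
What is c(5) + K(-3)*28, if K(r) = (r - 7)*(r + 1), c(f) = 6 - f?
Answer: 561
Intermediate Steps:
K(r) = (1 + r)*(-7 + r) (K(r) = (-7 + r)*(1 + r) = (1 + r)*(-7 + r))
c(5) + K(-3)*28 = (6 - 1*5) + (-7 + (-3)² - 6*(-3))*28 = (6 - 5) + (-7 + 9 + 18)*28 = 1 + 20*28 = 1 + 560 = 561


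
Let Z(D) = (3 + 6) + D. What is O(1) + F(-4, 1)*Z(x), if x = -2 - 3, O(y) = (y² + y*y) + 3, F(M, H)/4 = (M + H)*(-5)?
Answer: 245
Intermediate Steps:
F(M, H) = -20*H - 20*M (F(M, H) = 4*((M + H)*(-5)) = 4*((H + M)*(-5)) = 4*(-5*H - 5*M) = -20*H - 20*M)
O(y) = 3 + 2*y² (O(y) = (y² + y²) + 3 = 2*y² + 3 = 3 + 2*y²)
x = -5
Z(D) = 9 + D
O(1) + F(-4, 1)*Z(x) = (3 + 2*1²) + (-20*1 - 20*(-4))*(9 - 5) = (3 + 2*1) + (-20 + 80)*4 = (3 + 2) + 60*4 = 5 + 240 = 245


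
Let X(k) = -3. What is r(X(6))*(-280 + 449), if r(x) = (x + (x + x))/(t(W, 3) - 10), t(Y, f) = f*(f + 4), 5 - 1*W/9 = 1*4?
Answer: -1521/11 ≈ -138.27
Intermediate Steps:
W = 9 (W = 45 - 9*4 = 45 - 36 = 9)
t(Y, f) = f*(4 + f)
r(x) = 3*x/11 (r(x) = (x + (x + x))/(3*(4 + 3) - 10) = (x + 2*x)/(3*7 - 10) = (3*x)/(21 - 10) = (3*x)/11 = (3*x)*(1/11) = 3*x/11)
r(X(6))*(-280 + 449) = ((3/11)*(-3))*(-280 + 449) = -9/11*169 = -1521/11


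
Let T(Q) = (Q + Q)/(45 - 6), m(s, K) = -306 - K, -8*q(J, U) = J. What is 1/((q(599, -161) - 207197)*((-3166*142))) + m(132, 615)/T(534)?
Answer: -2231375237204363/66346745547900 ≈ -33.632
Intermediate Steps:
q(J, U) = -J/8
T(Q) = 2*Q/39 (T(Q) = (2*Q)/39 = (2*Q)*(1/39) = 2*Q/39)
1/((q(599, -161) - 207197)*((-3166*142))) + m(132, 615)/T(534) = 1/((-1/8*599 - 207197)*((-3166*142))) + (-306 - 1*615)/(((2/39)*534)) = 1/(-599/8 - 207197*(-449572)) + (-306 - 615)/(356/13) = -1/449572/(-1658175/8) - 921*13/356 = -8/1658175*(-1/449572) - 11973/356 = 2/186367262775 - 11973/356 = -2231375237204363/66346745547900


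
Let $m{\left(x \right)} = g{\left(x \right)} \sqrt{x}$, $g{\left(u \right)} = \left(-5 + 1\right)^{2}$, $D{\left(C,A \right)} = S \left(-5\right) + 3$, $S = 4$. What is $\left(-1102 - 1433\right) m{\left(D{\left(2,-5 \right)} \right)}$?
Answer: $- 40560 i \sqrt{17} \approx - 1.6723 \cdot 10^{5} i$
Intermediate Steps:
$D{\left(C,A \right)} = -17$ ($D{\left(C,A \right)} = 4 \left(-5\right) + 3 = -20 + 3 = -17$)
$g{\left(u \right)} = 16$ ($g{\left(u \right)} = \left(-4\right)^{2} = 16$)
$m{\left(x \right)} = 16 \sqrt{x}$
$\left(-1102 - 1433\right) m{\left(D{\left(2,-5 \right)} \right)} = \left(-1102 - 1433\right) 16 \sqrt{-17} = - 2535 \cdot 16 i \sqrt{17} = - 40560 i \sqrt{17}$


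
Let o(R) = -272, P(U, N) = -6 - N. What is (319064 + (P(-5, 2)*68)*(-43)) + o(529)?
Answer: 342184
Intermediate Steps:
(319064 + (P(-5, 2)*68)*(-43)) + o(529) = (319064 + ((-6 - 1*2)*68)*(-43)) - 272 = (319064 + ((-6 - 2)*68)*(-43)) - 272 = (319064 - 8*68*(-43)) - 272 = (319064 - 544*(-43)) - 272 = (319064 + 23392) - 272 = 342456 - 272 = 342184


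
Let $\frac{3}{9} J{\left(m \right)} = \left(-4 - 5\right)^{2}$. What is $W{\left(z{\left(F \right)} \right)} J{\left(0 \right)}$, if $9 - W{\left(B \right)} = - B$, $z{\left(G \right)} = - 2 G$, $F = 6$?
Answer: $-729$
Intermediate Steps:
$J{\left(m \right)} = 243$ ($J{\left(m \right)} = 3 \left(-4 - 5\right)^{2} = 3 \left(-9\right)^{2} = 3 \cdot 81 = 243$)
$W{\left(B \right)} = 9 + B$ ($W{\left(B \right)} = 9 - - B = 9 + B$)
$W{\left(z{\left(F \right)} \right)} J{\left(0 \right)} = \left(9 - 12\right) 243 = \left(-3\right) 243 = -729$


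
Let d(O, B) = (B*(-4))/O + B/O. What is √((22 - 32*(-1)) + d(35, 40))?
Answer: √2478/7 ≈ 7.1114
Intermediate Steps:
d(O, B) = -3*B/O (d(O, B) = (-4*B)/O + B/O = -4*B/O + B/O = -3*B/O)
√((22 - 32*(-1)) + d(35, 40)) = √((22 - 32*(-1)) - 3*40/35) = √((22 + 32) - 3*40*1/35) = √(54 - 24/7) = √(354/7) = √2478/7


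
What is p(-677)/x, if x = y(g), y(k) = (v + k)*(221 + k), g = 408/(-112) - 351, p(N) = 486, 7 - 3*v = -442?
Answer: 285768/16107439 ≈ 0.017741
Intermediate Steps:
v = 449/3 (v = 7/3 - ⅓*(-442) = 7/3 + 442/3 = 449/3 ≈ 149.67)
g = -4965/14 (g = 408*(-1/112) - 351 = -51/14 - 351 = -4965/14 ≈ -354.64)
y(k) = (221 + k)*(449/3 + k) (y(k) = (449/3 + k)*(221 + k) = (221 + k)*(449/3 + k))
x = 16107439/588 (x = 99229/3 + (-4965/14)² + (1112/3)*(-4965/14) = 99229/3 + 24651225/196 - 920180/7 = 16107439/588 ≈ 27394.)
p(-677)/x = 486/(16107439/588) = 486*(588/16107439) = 285768/16107439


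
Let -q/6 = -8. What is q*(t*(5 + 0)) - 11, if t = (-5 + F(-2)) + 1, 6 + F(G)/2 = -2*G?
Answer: -1931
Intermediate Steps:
F(G) = -12 - 4*G (F(G) = -12 + 2*(-2*G) = -12 - 4*G)
t = -8 (t = (-5 + (-12 - 4*(-2))) + 1 = (-5 + (-12 + 8)) + 1 = (-5 - 4) + 1 = -9 + 1 = -8)
q = 48 (q = -6*(-8) = 48)
q*(t*(5 + 0)) - 11 = 48*(-8*(5 + 0)) - 11 = 48*(-8*5) - 11 = 48*(-40) - 11 = -1920 - 11 = -1931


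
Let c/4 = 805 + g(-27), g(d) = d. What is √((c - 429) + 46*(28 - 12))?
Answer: √3419 ≈ 58.472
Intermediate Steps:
c = 3112 (c = 4*(805 - 27) = 4*778 = 3112)
√((c - 429) + 46*(28 - 12)) = √((3112 - 429) + 46*(28 - 12)) = √(2683 + 46*16) = √(2683 + 736) = √3419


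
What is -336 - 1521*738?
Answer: -1122834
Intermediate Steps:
-336 - 1521*738 = -336 - 1122498 = -1122834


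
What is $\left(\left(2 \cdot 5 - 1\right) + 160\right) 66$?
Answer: $11154$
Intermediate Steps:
$\left(\left(2 \cdot 5 - 1\right) + 160\right) 66 = \left(\left(10 - 1\right) + 160\right) 66 = \left(9 + 160\right) 66 = 169 \cdot 66 = 11154$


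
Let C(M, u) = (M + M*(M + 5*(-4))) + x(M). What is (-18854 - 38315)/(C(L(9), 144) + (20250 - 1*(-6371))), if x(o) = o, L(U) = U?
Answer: -57169/26540 ≈ -2.1541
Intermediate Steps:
C(M, u) = 2*M + M*(-20 + M) (C(M, u) = (M + M*(M + 5*(-4))) + M = (M + M*(M - 20)) + M = (M + M*(-20 + M)) + M = 2*M + M*(-20 + M))
(-18854 - 38315)/(C(L(9), 144) + (20250 - 1*(-6371))) = (-18854 - 38315)/(9*(-18 + 9) + (20250 - 1*(-6371))) = -57169/(9*(-9) + (20250 + 6371)) = -57169/(-81 + 26621) = -57169/26540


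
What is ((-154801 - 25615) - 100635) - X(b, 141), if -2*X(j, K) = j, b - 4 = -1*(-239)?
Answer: -561859/2 ≈ -2.8093e+5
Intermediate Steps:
b = 243 (b = 4 - 1*(-239) = 4 + 239 = 243)
X(j, K) = -j/2
((-154801 - 25615) - 100635) - X(b, 141) = ((-154801 - 25615) - 100635) - (-1)*243/2 = (-180416 - 100635) - 1*(-243/2) = -281051 + 243/2 = -561859/2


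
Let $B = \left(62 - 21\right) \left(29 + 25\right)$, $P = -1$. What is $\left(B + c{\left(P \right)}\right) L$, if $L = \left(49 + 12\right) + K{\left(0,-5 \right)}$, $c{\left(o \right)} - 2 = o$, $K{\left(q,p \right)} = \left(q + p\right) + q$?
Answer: $124040$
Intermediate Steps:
$K{\left(q,p \right)} = p + 2 q$ ($K{\left(q,p \right)} = \left(p + q\right) + q = p + 2 q$)
$c{\left(o \right)} = 2 + o$
$B = 2214$ ($B = 41 \cdot 54 = 2214$)
$L = 56$ ($L = \left(49 + 12\right) + \left(-5 + 2 \cdot 0\right) = 61 + \left(-5 + 0\right) = 61 - 5 = 56$)
$\left(B + c{\left(P \right)}\right) L = \left(2214 + \left(2 - 1\right)\right) 56 = \left(2214 + 1\right) 56 = 2215 \cdot 56 = 124040$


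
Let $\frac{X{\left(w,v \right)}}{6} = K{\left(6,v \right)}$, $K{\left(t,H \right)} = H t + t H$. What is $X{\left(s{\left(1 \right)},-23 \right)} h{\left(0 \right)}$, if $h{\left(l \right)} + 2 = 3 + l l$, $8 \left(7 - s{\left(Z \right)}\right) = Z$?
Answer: $-1656$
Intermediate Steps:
$K{\left(t,H \right)} = 2 H t$ ($K{\left(t,H \right)} = H t + H t = 2 H t$)
$s{\left(Z \right)} = 7 - \frac{Z}{8}$
$h{\left(l \right)} = 1 + l^{2}$ ($h{\left(l \right)} = -2 + \left(3 + l l\right) = -2 + \left(3 + l^{2}\right) = 1 + l^{2}$)
$X{\left(w,v \right)} = 72 v$ ($X{\left(w,v \right)} = 6 \cdot 2 v 6 = 6 \cdot 12 v = 72 v$)
$X{\left(s{\left(1 \right)},-23 \right)} h{\left(0 \right)} = 72 \left(-23\right) \left(1 + 0^{2}\right) = - 1656 \left(1 + 0\right) = \left(-1656\right) 1 = -1656$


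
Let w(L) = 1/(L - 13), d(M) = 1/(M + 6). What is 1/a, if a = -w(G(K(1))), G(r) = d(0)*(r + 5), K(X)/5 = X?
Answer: 34/3 ≈ 11.333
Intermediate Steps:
d(M) = 1/(6 + M)
K(X) = 5*X
G(r) = ⅚ + r/6 (G(r) = (r + 5)/(6 + 0) = (5 + r)/6 = ⅚ + r/6)
w(L) = 1/(-13 + L)
a = 3/34 (a = -1/(-13 + (⅚ + (5*1)/6)) = -1/(-13 + (⅚ + (⅙)*5)) = -1/(-13 + (⅚ + ⅚)) = -1/(-13 + 5/3) = -1/(-34/3) = -1*(-3/34) = 3/34 ≈ 0.088235)
1/a = 1/(3/34) = 34/3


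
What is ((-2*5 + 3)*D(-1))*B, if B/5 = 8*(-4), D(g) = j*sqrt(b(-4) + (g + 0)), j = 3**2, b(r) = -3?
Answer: 20160*I ≈ 20160.0*I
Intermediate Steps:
j = 9
D(g) = 9*sqrt(-3 + g) (D(g) = 9*sqrt(-3 + (g + 0)) = 9*sqrt(-3 + g))
B = -160 (B = 5*(8*(-4)) = 5*(-32) = -160)
((-2*5 + 3)*D(-1))*B = ((-2*5 + 3)*(9*sqrt(-3 - 1)))*(-160) = ((-10 + 3)*(9*sqrt(-4)))*(-160) = -63*2*I*(-160) = -126*I*(-160) = 20160*I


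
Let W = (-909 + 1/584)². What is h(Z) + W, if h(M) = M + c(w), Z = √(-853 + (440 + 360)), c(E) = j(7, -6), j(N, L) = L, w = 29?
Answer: 281804984689/341056 + I*√53 ≈ 8.2627e+5 + 7.2801*I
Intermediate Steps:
c(E) = -6
W = 281807031025/341056 (W = (-909 + 1/584)² = (-530855/584)² = 281807031025/341056 ≈ 8.2628e+5)
Z = I*√53 (Z = √(-853 + 800) = √(-53) = I*√53 ≈ 7.2801*I)
h(M) = -6 + M (h(M) = M - 6 = -6 + M)
h(Z) + W = (-6 + I*√53) + 281807031025/341056 = 281804984689/341056 + I*√53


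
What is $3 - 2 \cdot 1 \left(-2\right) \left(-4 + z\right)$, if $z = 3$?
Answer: $-1$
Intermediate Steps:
$3 - 2 \cdot 1 \left(-2\right) \left(-4 + z\right) = 3 - 2 \cdot 1 \left(-2\right) \left(-4 + 3\right) = 3 - 2 \left(\left(-2\right) \left(-1\right)\right) = 3 - 4 = -1$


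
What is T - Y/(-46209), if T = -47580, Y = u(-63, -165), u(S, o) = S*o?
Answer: -732871275/15403 ≈ -47580.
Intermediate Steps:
Y = 10395 (Y = -63*(-165) = 10395)
T - Y/(-46209) = -47580 - 10395/(-46209) = -47580 - 10395*(-1)/46209 = -47580 - 1*(-3465/15403) = -47580 + 3465/15403 = -732871275/15403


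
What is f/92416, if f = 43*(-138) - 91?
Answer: -6025/92416 ≈ -0.065194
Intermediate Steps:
f = -6025 (f = -5934 - 91 = -6025)
f/92416 = -6025/92416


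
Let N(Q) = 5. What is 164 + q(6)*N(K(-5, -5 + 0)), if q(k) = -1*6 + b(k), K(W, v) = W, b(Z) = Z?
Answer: 164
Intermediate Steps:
q(k) = -6 + k (q(k) = -1*6 + k = -6 + k)
164 + q(6)*N(K(-5, -5 + 0)) = 164 + (-6 + 6)*5 = 164 + 0*5 = 164 + 0 = 164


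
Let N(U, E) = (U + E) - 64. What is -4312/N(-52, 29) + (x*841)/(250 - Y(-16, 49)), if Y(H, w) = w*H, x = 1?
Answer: 4531775/89958 ≈ 50.377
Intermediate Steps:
N(U, E) = -64 + E + U (N(U, E) = (E + U) - 64 = -64 + E + U)
Y(H, w) = H*w
-4312/N(-52, 29) + (x*841)/(250 - Y(-16, 49)) = -4312/(-64 + 29 - 52) + (1*841)/(250 - (-16)*49) = -4312/(-87) + 841/(250 - 1*(-784)) = -4312*(-1/87) + 841/(250 + 784) = 4312/87 + 841/1034 = 4531775/89958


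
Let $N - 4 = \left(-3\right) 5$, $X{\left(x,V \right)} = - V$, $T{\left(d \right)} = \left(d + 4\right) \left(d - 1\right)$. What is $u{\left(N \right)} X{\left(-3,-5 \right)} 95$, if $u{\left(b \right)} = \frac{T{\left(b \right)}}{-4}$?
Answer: $-9975$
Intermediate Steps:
$T{\left(d \right)} = \left(-1 + d\right) \left(4 + d\right)$ ($T{\left(d \right)} = \left(4 + d\right) \left(-1 + d\right) = \left(-1 + d\right) \left(4 + d\right)$)
$N = -11$ ($N = 4 - 15 = -11$)
$u{\left(b \right)} = 1 - \frac{3 b}{4} - \frac{b^{2}}{4}$ ($u{\left(b \right)} = \frac{-4 + b^{2} + 3 b}{-4} = \left(-4 + b^{2} + 3 b\right) \left(- \frac{1}{4}\right) = 1 - \frac{3 b}{4} - \frac{b^{2}}{4}$)
$u{\left(N \right)} X{\left(-3,-5 \right)} 95 = \left(1 - - \frac{33}{4} - \frac{\left(-11\right)^{2}}{4}\right) \left(\left(-1\right) \left(-5\right)\right) 95 = \left(1 + \frac{33}{4} - \frac{121}{4}\right) 5 \cdot 95 = \left(-21\right) 5 \cdot 95 = \left(-105\right) 95 = -9975$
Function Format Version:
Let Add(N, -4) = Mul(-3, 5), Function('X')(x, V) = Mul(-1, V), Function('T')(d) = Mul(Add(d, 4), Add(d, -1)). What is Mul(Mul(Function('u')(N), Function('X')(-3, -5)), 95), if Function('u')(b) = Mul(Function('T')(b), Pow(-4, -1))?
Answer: -9975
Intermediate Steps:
Function('T')(d) = Mul(Add(-1, d), Add(4, d)) (Function('T')(d) = Mul(Add(4, d), Add(-1, d)) = Mul(Add(-1, d), Add(4, d)))
N = -11 (N = Add(4, Mul(-3, 5)) = Add(4, -15) = -11)
Function('u')(b) = Add(1, Mul(Rational(-3, 4), b), Mul(Rational(-1, 4), Pow(b, 2))) (Function('u')(b) = Mul(Add(-4, Pow(b, 2), Mul(3, b)), Pow(-4, -1)) = Mul(Add(-4, Pow(b, 2), Mul(3, b)), Rational(-1, 4)) = Add(1, Mul(Rational(-3, 4), b), Mul(Rational(-1, 4), Pow(b, 2))))
Mul(Mul(Function('u')(N), Function('X')(-3, -5)), 95) = Mul(Mul(Add(1, Mul(Rational(-3, 4), -11), Mul(Rational(-1, 4), Pow(-11, 2))), Mul(-1, -5)), 95) = Mul(Mul(Add(1, Rational(33, 4), Mul(Rational(-1, 4), 121)), 5), 95) = Mul(Mul(Add(1, Rational(33, 4), Rational(-121, 4)), 5), 95) = Mul(Mul(-21, 5), 95) = Mul(-105, 95) = -9975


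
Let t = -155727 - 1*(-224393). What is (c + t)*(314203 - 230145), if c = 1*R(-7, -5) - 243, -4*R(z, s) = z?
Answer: 11503295271/2 ≈ 5.7516e+9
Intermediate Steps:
t = 68666 (t = -155727 + 224393 = 68666)
R(z, s) = -z/4
c = -965/4 (c = 1*(-¼*(-7)) - 243 = 1*(7/4) - 243 = 7/4 - 243 = -965/4 ≈ -241.25)
(c + t)*(314203 - 230145) = (-965/4 + 68666)*(314203 - 230145) = (273699/4)*84058 = 11503295271/2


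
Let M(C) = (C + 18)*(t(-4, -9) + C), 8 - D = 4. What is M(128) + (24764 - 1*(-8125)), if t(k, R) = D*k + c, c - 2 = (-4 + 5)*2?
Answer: 49825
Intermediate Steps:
c = 4 (c = 2 + (-4 + 5)*2 = 2 + 1*2 = 2 + 2 = 4)
D = 4 (D = 8 - 1*4 = 8 - 4 = 4)
t(k, R) = 4 + 4*k (t(k, R) = 4*k + 4 = 4 + 4*k)
M(C) = (-12 + C)*(18 + C) (M(C) = (C + 18)*((4 + 4*(-4)) + C) = (18 + C)*((4 - 16) + C) = (18 + C)*(-12 + C) = (-12 + C)*(18 + C))
M(128) + (24764 - 1*(-8125)) = (-216 + 128**2 + 6*128) + (24764 - 1*(-8125)) = (-216 + 16384 + 768) + (24764 + 8125) = 16936 + 32889 = 49825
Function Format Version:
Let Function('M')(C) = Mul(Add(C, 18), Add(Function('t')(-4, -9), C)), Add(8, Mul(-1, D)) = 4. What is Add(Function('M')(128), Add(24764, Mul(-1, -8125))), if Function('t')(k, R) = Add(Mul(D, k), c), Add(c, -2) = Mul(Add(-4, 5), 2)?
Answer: 49825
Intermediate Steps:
c = 4 (c = Add(2, Mul(Add(-4, 5), 2)) = Add(2, Mul(1, 2)) = Add(2, 2) = 4)
D = 4 (D = Add(8, Mul(-1, 4)) = Add(8, -4) = 4)
Function('t')(k, R) = Add(4, Mul(4, k)) (Function('t')(k, R) = Add(Mul(4, k), 4) = Add(4, Mul(4, k)))
Function('M')(C) = Mul(Add(-12, C), Add(18, C)) (Function('M')(C) = Mul(Add(C, 18), Add(Add(4, Mul(4, -4)), C)) = Mul(Add(18, C), Add(Add(4, -16), C)) = Mul(Add(18, C), Add(-12, C)) = Mul(Add(-12, C), Add(18, C)))
Add(Function('M')(128), Add(24764, Mul(-1, -8125))) = Add(Add(-216, Pow(128, 2), Mul(6, 128)), Add(24764, Mul(-1, -8125))) = Add(Add(-216, 16384, 768), Add(24764, 8125)) = Add(16936, 32889) = 49825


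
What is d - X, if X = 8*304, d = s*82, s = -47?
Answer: -6286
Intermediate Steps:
d = -3854 (d = -47*82 = -3854)
X = 2432
d - X = -3854 - 1*2432 = -3854 - 2432 = -6286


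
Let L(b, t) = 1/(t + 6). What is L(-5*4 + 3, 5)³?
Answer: 1/1331 ≈ 0.00075131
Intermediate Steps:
L(b, t) = 1/(6 + t)
L(-5*4 + 3, 5)³ = (1/(6 + 5))³ = (1/11)³ = 1/1331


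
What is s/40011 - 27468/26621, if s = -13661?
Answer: -208955947/152161833 ≈ -1.3732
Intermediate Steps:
s/40011 - 27468/26621 = -13661/40011 - 27468/26621 = -13661*1/40011 - 27468*1/26621 = -13661/40011 - 3924/3803 = -208955947/152161833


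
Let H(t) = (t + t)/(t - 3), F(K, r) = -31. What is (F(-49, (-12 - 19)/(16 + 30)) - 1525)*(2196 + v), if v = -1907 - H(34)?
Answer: -13834396/31 ≈ -4.4627e+5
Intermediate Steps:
H(t) = 2*t/(-3 + t) (H(t) = (2*t)/(-3 + t) = 2*t/(-3 + t))
v = -59185/31 (v = -1907 - 2*34/(-3 + 34) = -1907 - 2*34/31 = -1907 - 1*68/31 = -1907 - 68/31 = -59185/31 ≈ -1909.2)
(F(-49, (-12 - 19)/(16 + 30)) - 1525)*(2196 + v) = (-31 - 1525)*(2196 - 59185/31) = -1556*8891/31 = -13834396/31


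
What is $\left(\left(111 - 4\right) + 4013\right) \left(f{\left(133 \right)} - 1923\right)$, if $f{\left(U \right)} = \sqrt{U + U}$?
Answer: $-7922760 + 4120 \sqrt{266} \approx -7.8556 \cdot 10^{6}$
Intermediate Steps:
$f{\left(U \right)} = \sqrt{2} \sqrt{U}$ ($f{\left(U \right)} = \sqrt{2 U} = \sqrt{2} \sqrt{U}$)
$\left(\left(111 - 4\right) + 4013\right) \left(f{\left(133 \right)} - 1923\right) = \left(\left(111 - 4\right) + 4013\right) \left(\sqrt{2} \sqrt{133} - 1923\right) = \left(\left(111 - 4\right) + 4013\right) \left(\sqrt{266} - 1923\right) = \left(107 + 4013\right) \left(-1923 + \sqrt{266}\right) = 4120 \left(-1923 + \sqrt{266}\right) = -7922760 + 4120 \sqrt{266}$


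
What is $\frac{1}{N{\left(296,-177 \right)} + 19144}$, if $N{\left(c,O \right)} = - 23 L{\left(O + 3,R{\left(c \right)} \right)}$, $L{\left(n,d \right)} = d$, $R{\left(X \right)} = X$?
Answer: $\frac{1}{12336} \approx 8.1064 \cdot 10^{-5}$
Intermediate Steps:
$N{\left(c,O \right)} = - 23 c$
$\frac{1}{N{\left(296,-177 \right)} + 19144} = \frac{1}{\left(-23\right) 296 + 19144} = \frac{1}{-6808 + 19144} = \frac{1}{12336}$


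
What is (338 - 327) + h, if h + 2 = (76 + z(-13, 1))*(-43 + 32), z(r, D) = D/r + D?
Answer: -10883/13 ≈ -837.15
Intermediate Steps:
z(r, D) = D + D/r
h = -11026/13 (h = -2 + (76 + (1 + 1/(-13)))*(-43 + 32) = -2 + (76 + (1 + 1*(-1/13)))*(-11) = -2 + (76 + (1 - 1/13))*(-11) = -2 + (76 + 12/13)*(-11) = -2 + (1000/13)*(-11) = -2 - 11000/13 = -11026/13 ≈ -848.15)
(338 - 327) + h = (338 - 327) - 11026/13 = 11 - 11026/13 = -10883/13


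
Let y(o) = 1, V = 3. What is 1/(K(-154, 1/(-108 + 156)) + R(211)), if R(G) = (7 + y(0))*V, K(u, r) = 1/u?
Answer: 154/3695 ≈ 0.041678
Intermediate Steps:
R(G) = 24 (R(G) = (7 + 1)*3 = 8*3 = 24)
1/(K(-154, 1/(-108 + 156)) + R(211)) = 1/(1/(-154) + 24) = 1/(-1/154 + 24) = 1/(3695/154) = 154/3695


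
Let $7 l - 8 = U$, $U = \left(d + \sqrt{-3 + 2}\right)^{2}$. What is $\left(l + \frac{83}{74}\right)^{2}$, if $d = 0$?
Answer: $\frac{24649}{5476} \approx 4.5013$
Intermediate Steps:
$U = -1$ ($U = \left(0 + \sqrt{-3 + 2}\right)^{2} = \left(0 + \sqrt{-1}\right)^{2} = \left(0 + i\right)^{2} = i^{2} = -1$)
$l = 1$ ($l = \frac{8}{7} + \frac{1}{7} \left(-1\right) = \frac{8}{7} - \frac{1}{7} = 1$)
$\left(l + \frac{83}{74}\right)^{2} = \left(1 + \frac{83}{74}\right)^{2} = \left(\frac{157}{74}\right)^{2} = \frac{24649}{5476}$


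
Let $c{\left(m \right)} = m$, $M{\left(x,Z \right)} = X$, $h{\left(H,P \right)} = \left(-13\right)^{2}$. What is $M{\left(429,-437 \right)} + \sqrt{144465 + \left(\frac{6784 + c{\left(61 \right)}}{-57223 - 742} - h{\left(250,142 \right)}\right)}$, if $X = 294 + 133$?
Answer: $427 + \frac{\sqrt{19393027289287}}{11593} \approx 806.86$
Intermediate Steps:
$h{\left(H,P \right)} = 169$
$X = 427$
$M{\left(x,Z \right)} = 427$
$M{\left(429,-437 \right)} + \sqrt{144465 + \left(\frac{6784 + c{\left(61 \right)}}{-57223 - 742} - h{\left(250,142 \right)}\right)} = 427 + \sqrt{144465 - \left(169 - \frac{6784 + 61}{-57223 - 742}\right)} = 427 + \sqrt{144465 - \left(169 - \frac{6845}{-57965}\right)} = 427 + \sqrt{144465 + \left(6845 \left(- \frac{1}{57965}\right) - 169\right)} = 427 + \sqrt{144465 - \frac{1960586}{11593}} = 427 + \sqrt{\frac{1672822159}{11593}} = 427 + \frac{\sqrt{19393027289287}}{11593}$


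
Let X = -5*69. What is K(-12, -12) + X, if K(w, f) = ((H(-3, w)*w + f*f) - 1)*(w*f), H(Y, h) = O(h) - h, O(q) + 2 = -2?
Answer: 6423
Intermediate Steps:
O(q) = -4 (O(q) = -2 - 2 = -4)
X = -345
H(Y, h) = -4 - h
K(w, f) = f*w*(-1 + f² + w*(-4 - w)) (K(w, f) = (((-4 - w)*w + f*f) - 1)*(w*f) = ((w*(-4 - w) + f²) - 1)*(f*w) = ((f² + w*(-4 - w)) - 1)*(f*w) = (-1 + f² + w*(-4 - w))*(f*w) = f*w*(-1 + f² + w*(-4 - w)))
K(-12, -12) + X = -1*(-12)*(-12)*(1 - 1*(-12)² - 12*(4 - 12)) - 345 = -1*(-12)*(-12)*(1 - 1*144 - 12*(-8)) - 345 = -1*(-12)*(-12)*(1 - 144 + 96) - 345 = -1*(-12)*(-12)*(-47) - 345 = 6768 - 345 = 6423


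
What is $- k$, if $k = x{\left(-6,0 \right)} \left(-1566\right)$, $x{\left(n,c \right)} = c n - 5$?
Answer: $-7830$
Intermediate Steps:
$x{\left(n,c \right)} = -5 + c n$
$k = 7830$ ($k = \left(-5 + 0 \left(-6\right)\right) \left(-1566\right) = \left(-5 + 0\right) \left(-1566\right) = \left(-5\right) \left(-1566\right) = 7830$)
$- k = \left(-1\right) 7830 = -7830$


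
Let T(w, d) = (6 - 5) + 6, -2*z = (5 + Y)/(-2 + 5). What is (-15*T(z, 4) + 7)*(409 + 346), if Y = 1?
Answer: -73990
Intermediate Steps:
z = -1 (z = -(5 + 1)/(2*(-2 + 5)) = -3/3 = -½*2 = -1)
T(w, d) = 7 (T(w, d) = 1 + 6 = 7)
(-15*T(z, 4) + 7)*(409 + 346) = (-15*7 + 7)*(409 + 346) = (-105 + 7)*755 = -98*755 = -73990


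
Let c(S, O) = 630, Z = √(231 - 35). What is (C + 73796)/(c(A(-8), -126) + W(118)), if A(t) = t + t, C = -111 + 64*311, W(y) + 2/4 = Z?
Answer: 187178/1287 ≈ 145.44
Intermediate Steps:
Z = 14 (Z = √196 = 14)
W(y) = 27/2 (W(y) = -½ + 14 = 27/2)
C = 19793 (C = -111 + 19904 = 19793)
A(t) = 2*t
(C + 73796)/(c(A(-8), -126) + W(118)) = (19793 + 73796)/(630 + 27/2) = 93589/(1287/2) = 93589*(2/1287) = 187178/1287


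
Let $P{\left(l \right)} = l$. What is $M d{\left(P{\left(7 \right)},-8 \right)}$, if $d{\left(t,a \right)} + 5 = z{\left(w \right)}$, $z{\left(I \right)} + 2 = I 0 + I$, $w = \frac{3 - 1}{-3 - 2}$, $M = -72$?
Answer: $\frac{2664}{5} \approx 532.8$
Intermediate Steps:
$w = - \frac{2}{5}$ ($w = \frac{2}{-5} = 2 \left(- \frac{1}{5}\right) = - \frac{2}{5} \approx -0.4$)
$z{\left(I \right)} = -2 + I$ ($z{\left(I \right)} = -2 + \left(I 0 + I\right) = -2 + \left(0 + I\right) = -2 + I$)
$d{\left(t,a \right)} = - \frac{37}{5}$ ($d{\left(t,a \right)} = -5 - \frac{12}{5} = - \frac{37}{5}$)
$M d{\left(P{\left(7 \right)},-8 \right)} = \left(-72\right) \left(- \frac{37}{5}\right) = \frac{2664}{5}$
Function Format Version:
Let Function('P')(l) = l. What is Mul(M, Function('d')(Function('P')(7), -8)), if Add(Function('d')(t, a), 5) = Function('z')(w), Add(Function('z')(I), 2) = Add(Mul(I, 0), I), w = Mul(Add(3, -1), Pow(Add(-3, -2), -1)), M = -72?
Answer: Rational(2664, 5) ≈ 532.80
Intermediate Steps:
w = Rational(-2, 5) (w = Mul(2, Pow(-5, -1)) = Mul(2, Rational(-1, 5)) = Rational(-2, 5) ≈ -0.40000)
Function('z')(I) = Add(-2, I) (Function('z')(I) = Add(-2, Add(Mul(I, 0), I)) = Add(-2, Add(0, I)) = Add(-2, I))
Function('d')(t, a) = Rational(-37, 5) (Function('d')(t, a) = Add(-5, Add(-2, Rational(-2, 5))) = Add(-5, Rational(-12, 5)) = Rational(-37, 5))
Mul(M, Function('d')(Function('P')(7), -8)) = Mul(-72, Rational(-37, 5)) = Rational(2664, 5)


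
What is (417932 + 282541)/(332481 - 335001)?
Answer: -233491/840 ≈ -277.97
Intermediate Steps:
(417932 + 282541)/(332481 - 335001) = 700473/(-2520) = 700473*(-1/2520) = -233491/840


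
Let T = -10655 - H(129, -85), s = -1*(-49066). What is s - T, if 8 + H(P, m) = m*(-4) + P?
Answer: 60182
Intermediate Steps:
H(P, m) = -8 + P - 4*m (H(P, m) = -8 + (m*(-4) + P) = -8 + (-4*m + P) = -8 + (P - 4*m) = -8 + P - 4*m)
s = 49066
T = -11116 (T = -10655 - (-8 + 129 - 4*(-85)) = -10655 - (-8 + 129 + 340) = -10655 - 1*461 = -10655 - 461 = -11116)
s - T = 49066 - 1*(-11116) = 49066 + 11116 = 60182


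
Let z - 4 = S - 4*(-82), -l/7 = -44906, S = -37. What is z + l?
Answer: 314637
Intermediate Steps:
l = 314342 (l = -7*(-44906) = 314342)
z = 295 (z = 4 + (-37 - 4*(-82)) = 4 + (-37 + 328) = 4 + 291 = 295)
z + l = 295 + 314342 = 314637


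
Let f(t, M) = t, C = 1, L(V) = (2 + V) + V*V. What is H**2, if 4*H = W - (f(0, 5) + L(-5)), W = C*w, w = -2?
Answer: 36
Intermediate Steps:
L(V) = 2 + V + V**2 (L(V) = (2 + V) + V**2 = 2 + V + V**2)
W = -2 (W = 1*(-2) = -2)
H = -6 (H = (-2 - (0 + (2 - 5 + (-5)**2)))/4 = (-2 - (0 + (2 - 5 + 25)))/4 = (-2 - (0 + 22))/4 = (-2 - 1*22)/4 = (-2 - 22)/4 = (1/4)*(-24) = -6)
H**2 = (-6)**2 = 36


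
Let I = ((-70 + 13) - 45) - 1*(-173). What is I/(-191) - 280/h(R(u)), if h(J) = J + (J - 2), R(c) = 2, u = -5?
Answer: -26811/191 ≈ -140.37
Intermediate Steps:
I = 71 (I = (-57 - 45) + 173 = -102 + 173 = 71)
h(J) = -2 + 2*J (h(J) = J + (-2 + J) = -2 + 2*J)
I/(-191) - 280/h(R(u)) = 71/(-191) - 280/(-2 + 2*2) = 71*(-1/191) - 280/(-2 + 4) = -71/191 - 280/2 = -71/191 - 280*1/2 = -71/191 - 140 = -26811/191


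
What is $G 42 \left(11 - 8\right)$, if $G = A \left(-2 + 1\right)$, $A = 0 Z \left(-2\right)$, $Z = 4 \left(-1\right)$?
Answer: $0$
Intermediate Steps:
$Z = -4$
$A = 0$ ($A = 0 \left(-4\right) \left(-2\right) = 0 \left(-2\right) = 0$)
$G = 0$ ($G = 0 \left(-2 + 1\right) = 0 \left(-1\right) = 0$)
$G 42 \left(11 - 8\right) = 0 \cdot 42 \left(11 - 8\right) = 0 \left(11 - 8\right) = 0 \cdot 3 = 0$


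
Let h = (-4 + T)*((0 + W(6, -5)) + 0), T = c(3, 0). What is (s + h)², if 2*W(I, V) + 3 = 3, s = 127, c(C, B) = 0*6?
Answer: 16129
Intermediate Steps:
c(C, B) = 0
W(I, V) = 0 (W(I, V) = -3/2 + (½)*3 = -3/2 + 3/2 = 0)
T = 0
h = 0 (h = (-4 + 0)*((0 + 0) + 0) = -4*(0 + 0) = -4*0 = 0)
(s + h)² = (127 + 0)² = 127² = 16129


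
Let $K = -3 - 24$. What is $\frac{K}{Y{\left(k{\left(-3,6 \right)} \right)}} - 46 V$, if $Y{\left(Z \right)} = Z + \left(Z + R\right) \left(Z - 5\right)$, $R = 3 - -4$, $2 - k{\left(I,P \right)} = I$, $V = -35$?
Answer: $\frac{8023}{5} \approx 1604.6$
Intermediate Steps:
$k{\left(I,P \right)} = 2 - I$
$R = 7$ ($R = 3 + 4 = 7$)
$Y{\left(Z \right)} = Z + \left(-5 + Z\right) \left(7 + Z\right)$ ($Y{\left(Z \right)} = Z + \left(Z + 7\right) \left(Z - 5\right) = Z + \left(7 + Z\right) \left(-5 + Z\right) = Z + \left(-5 + Z\right) \left(7 + Z\right)$)
$K = -27$ ($K = -3 - 24 = -27$)
$\frac{K}{Y{\left(k{\left(-3,6 \right)} \right)}} - 46 V = - \frac{27}{-35 + \left(2 - -3\right)^{2} + 3 \left(2 - -3\right)} - -1610 = - \frac{27}{-35 + \left(2 + 3\right)^{2} + 3 \left(2 + 3\right)} + 1610 = - \frac{27}{-35 + 5^{2} + 3 \cdot 5} + 1610 = - \frac{27}{-35 + 25 + 15} + 1610 = - \frac{27}{5} + 1610 = \frac{8023}{5}$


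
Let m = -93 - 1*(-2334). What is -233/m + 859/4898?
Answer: 783785/10976418 ≈ 0.071406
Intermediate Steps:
m = 2241 (m = -93 + 2334 = 2241)
-233/m + 859/4898 = -233/2241 + 859/4898 = 783785/10976418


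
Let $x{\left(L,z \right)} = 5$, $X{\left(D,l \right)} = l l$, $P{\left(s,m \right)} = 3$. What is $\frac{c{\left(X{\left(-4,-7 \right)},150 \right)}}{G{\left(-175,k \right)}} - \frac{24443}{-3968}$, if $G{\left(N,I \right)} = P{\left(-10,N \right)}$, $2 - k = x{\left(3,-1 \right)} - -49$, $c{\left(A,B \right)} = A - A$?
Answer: $\frac{24443}{3968} \approx 6.16$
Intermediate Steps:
$X{\left(D,l \right)} = l^{2}$
$c{\left(A,B \right)} = 0$
$k = -52$ ($k = 2 - \left(5 - -49\right) = 2 - \left(5 + 49\right) = 2 - 54 = -52$)
$G{\left(N,I \right)} = 3$
$\frac{c{\left(X{\left(-4,-7 \right)},150 \right)}}{G{\left(-175,k \right)}} - \frac{24443}{-3968} = \frac{0}{3} - \frac{24443}{-3968} = 0 \cdot \frac{1}{3} - - \frac{24443}{3968} = 0 + \frac{24443}{3968} = \frac{24443}{3968}$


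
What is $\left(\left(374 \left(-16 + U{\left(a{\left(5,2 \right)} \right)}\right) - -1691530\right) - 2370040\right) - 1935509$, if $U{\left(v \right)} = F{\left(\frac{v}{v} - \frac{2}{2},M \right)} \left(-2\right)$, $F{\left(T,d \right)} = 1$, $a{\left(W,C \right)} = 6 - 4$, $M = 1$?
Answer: $-2620751$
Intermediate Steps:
$a{\left(W,C \right)} = 2$
$U{\left(v \right)} = -2$ ($U{\left(v \right)} = 1 \left(-2\right) = -2$)
$\left(\left(374 \left(-16 + U{\left(a{\left(5,2 \right)} \right)}\right) - -1691530\right) - 2370040\right) - 1935509 = \left(\left(374 \left(-16 - 2\right) - -1691530\right) - 2370040\right) - 1935509 = \left(\left(374 \left(-18\right) + 1691530\right) - 2370040\right) - 1935509 = \left(\left(-6732 + 1691530\right) - 2370040\right) - 1935509 = \left(1684798 - 2370040\right) - 1935509 = -685242 - 1935509 = -2620751$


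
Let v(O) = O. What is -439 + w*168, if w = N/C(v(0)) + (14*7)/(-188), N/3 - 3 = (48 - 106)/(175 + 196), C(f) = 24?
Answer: -1162942/2491 ≈ -466.86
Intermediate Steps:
N = 3165/371 (N = 9 + 3*((48 - 106)/(175 + 196)) = 9 + 3*(-58/371) = 9 - 174/371 = 3165/371 ≈ 8.5310)
w = -23131/139496 (w = (3165/371)/24 + (14*7)/(-188) = (3165/371)*(1/24) + 98*(-1/188) = 1055/2968 - 49/94 = -23131/139496 ≈ -0.16582)
-439 + w*168 = -439 - 23131/139496*168 = -439 - 69393/2491 = -1162942/2491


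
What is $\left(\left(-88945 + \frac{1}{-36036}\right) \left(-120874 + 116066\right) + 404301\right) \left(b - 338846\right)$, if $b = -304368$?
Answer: $- \frac{17345723837845598}{63} \approx -2.7533 \cdot 10^{14}$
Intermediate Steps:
$\left(\left(-88945 + \frac{1}{-36036}\right) \left(-120874 + 116066\right) + 404301\right) \left(b - 338846\right) = \left(\left(-88945 + \frac{1}{-36036}\right) \left(-120874 + 116066\right) + 404301\right) \left(-304368 - 338846\right) = \left(\left(-88945 - \frac{1}{36036}\right) \left(-4808\right) + 404301\right) \left(-643214\right) = \left(\left(- \frac{3205222021}{36036}\right) \left(-4808\right) + 404301\right) \left(-643214\right) = \left(\frac{3852676869242}{9009} + 404301\right) \left(-643214\right) = \frac{3856319216951}{9009} \left(-643214\right) = - \frac{17345723837845598}{63}$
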